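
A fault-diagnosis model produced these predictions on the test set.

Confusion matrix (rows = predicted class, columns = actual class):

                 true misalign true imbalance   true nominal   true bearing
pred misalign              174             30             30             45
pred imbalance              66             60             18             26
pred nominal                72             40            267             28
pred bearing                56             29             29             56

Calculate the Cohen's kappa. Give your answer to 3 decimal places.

0.364

Observed agreement pₒ = trace/N = 557/1026 = 0.5429
Expected agreement pₑ = Σ (rowᵢ·colᵢ)/N² = (368·279 + 159·170 + 344·407 + 155·170)/1026² = 0.2812
κ = (pₒ − pₑ)/(1 − pₑ) = (0.5429 − 0.2812)/(1 − 0.2812) = 0.364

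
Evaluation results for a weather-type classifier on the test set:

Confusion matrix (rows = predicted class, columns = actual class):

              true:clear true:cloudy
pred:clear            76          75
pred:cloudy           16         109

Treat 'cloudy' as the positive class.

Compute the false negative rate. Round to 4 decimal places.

0.4076

FNR = FN/(FN+TP) = 75/(75+109) = 0.4076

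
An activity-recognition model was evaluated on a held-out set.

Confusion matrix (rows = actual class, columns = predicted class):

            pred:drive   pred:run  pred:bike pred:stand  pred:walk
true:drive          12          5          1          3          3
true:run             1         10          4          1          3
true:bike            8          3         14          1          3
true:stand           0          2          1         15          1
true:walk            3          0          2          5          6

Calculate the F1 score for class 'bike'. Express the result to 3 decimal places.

0.549

One-vs-rest for 'bike': TP = diagonal; FP = other classes predicted 'bike'; FN = 'bike' predicted as other.
F1 score = 2·TP/(2·TP+FP+FN).
bike: TP=14, FP=1+4+1+2=8, FN=8+3+1+3=15 → 28/51 = 0.5490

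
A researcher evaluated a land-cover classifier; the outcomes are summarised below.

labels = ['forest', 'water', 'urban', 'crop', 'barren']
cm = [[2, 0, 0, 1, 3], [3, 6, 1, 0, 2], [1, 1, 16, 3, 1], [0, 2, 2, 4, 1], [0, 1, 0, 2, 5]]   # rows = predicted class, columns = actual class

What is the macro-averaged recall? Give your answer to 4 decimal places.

0.5184

Per-class recall (TP/(TP+FN)):
  forest: TP=2, FN=3+1+0+0=4 → 2/6 = 0.33333
  water: TP=6, FN=0+1+2+1=4 → 6/10 = 0.60000
  urban: TP=16, FN=0+1+2+0=3 → 16/19 = 0.84211
  crop: TP=4, FN=1+0+3+2=6 → 4/10 = 0.40000
  barren: TP=5, FN=3+2+1+1=7 → 5/12 = 0.41667
Macro-recall = mean = (0.33333 + 0.60000 + 0.84211 + 0.40000 + 0.41667) / 5 = 0.5184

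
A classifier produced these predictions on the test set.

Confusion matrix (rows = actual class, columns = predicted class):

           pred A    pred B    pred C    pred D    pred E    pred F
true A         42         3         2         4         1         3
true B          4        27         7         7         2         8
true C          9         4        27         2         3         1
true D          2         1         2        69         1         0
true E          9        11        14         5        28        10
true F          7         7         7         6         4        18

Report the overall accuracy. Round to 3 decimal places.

0.591

Accuracy = trace / total = (42+27+27+69+28+18=211) / 357 = 211/357 = 0.591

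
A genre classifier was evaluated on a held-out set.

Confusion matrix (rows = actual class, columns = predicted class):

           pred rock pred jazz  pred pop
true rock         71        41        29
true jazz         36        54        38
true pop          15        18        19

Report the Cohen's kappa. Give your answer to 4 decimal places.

Observed agreement pₒ = trace/N = 144/321 = 0.44860
Expected agreement pₑ = Σ (rowᵢ·colᵢ)/N² = (141·122 + 128·113 + 52·86)/321² = 0.35071
κ = (pₒ − pₑ)/(1 − pₑ) = (0.44860 − 0.35071)/(1 − 0.35071) = 0.1508

0.1508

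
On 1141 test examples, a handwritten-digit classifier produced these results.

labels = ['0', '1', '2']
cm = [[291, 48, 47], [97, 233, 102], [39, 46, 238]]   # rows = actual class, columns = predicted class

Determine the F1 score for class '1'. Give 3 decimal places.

0.614

Take TP from the diagonal, FP from the rest of the '1' prediction marginal, FN from the rest of the '1' actual marginal.
F1 score = 2·TP/(2·TP+FP+FN).
1: TP=233, FP=48+46=94, FN=97+102=199 → 466/759 = 0.6140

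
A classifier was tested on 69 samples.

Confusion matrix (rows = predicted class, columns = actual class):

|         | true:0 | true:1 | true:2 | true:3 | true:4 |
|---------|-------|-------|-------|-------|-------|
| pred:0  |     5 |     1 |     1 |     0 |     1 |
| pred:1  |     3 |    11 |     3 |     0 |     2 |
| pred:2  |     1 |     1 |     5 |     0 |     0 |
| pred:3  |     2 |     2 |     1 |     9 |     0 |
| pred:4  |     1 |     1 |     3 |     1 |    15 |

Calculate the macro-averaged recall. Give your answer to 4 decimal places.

0.6444

Per-class recall (TP/(TP+FN)):
  0: TP=5, FN=3+1+2+1=7 → 5/12 = 0.41667
  1: TP=11, FN=1+1+2+1=5 → 11/16 = 0.68750
  2: TP=5, FN=1+3+1+3=8 → 5/13 = 0.38462
  3: TP=9, FN=0+0+0+1=1 → 9/10 = 0.90000
  4: TP=15, FN=1+2+0+0=3 → 15/18 = 0.83333
Macro-recall = mean = (0.41667 + 0.68750 + 0.38462 + 0.90000 + 0.83333) / 5 = 0.6444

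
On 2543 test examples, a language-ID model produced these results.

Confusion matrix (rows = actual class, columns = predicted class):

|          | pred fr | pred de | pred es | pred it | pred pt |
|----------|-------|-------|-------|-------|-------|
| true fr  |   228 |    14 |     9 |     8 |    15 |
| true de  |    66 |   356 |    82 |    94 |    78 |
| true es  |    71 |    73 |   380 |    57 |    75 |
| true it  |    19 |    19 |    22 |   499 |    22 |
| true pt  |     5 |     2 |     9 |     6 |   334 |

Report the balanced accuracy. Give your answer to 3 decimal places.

Balanced accuracy = mean of per-class recall.
  fr: recall = 228/274 = 0.8321
  de: recall = 356/676 = 0.5266
  es: recall = 380/656 = 0.5793
  it: recall = 499/581 = 0.8589
  pt: recall = 334/356 = 0.9382
Mean = (0.8321 + 0.5266 + 0.5793 + 0.8589 + 0.9382) / 5 = 0.747

0.747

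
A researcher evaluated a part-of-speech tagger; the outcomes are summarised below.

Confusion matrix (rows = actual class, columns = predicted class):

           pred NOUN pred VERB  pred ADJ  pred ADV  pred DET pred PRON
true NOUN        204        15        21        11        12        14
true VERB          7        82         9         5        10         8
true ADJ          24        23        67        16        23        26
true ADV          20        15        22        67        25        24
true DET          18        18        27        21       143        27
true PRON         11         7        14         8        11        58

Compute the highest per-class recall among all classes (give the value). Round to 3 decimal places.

0.736

Per-class recall (TP/(TP+FN)):
  NOUN: TP=204, FN=15+21+11+12+14=73 → 204/277 = 0.7365
  VERB: TP=82, FN=7+9+5+10+8=39 → 82/121 = 0.6777
  ADJ: TP=67, FN=24+23+16+23+26=112 → 67/179 = 0.3743
  ADV: TP=67, FN=20+15+22+25+24=106 → 67/173 = 0.3873
  DET: TP=143, FN=18+18+27+21+27=111 → 143/254 = 0.5630
  PRON: TP=58, FN=11+7+14+8+11=51 → 58/109 = 0.5321
Highest is class 'NOUN' with recall = 0.736.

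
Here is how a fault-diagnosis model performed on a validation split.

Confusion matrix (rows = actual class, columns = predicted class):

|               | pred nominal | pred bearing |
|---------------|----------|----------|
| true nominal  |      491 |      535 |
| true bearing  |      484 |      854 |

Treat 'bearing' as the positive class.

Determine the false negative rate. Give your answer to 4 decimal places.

0.3617

FNR = FN/(FN+TP) = 484/(484+854) = 0.3617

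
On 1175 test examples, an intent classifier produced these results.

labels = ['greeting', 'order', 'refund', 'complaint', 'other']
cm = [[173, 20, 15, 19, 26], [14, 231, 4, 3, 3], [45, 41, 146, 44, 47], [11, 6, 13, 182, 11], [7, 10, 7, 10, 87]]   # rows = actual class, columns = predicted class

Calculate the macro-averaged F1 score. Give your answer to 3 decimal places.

0.686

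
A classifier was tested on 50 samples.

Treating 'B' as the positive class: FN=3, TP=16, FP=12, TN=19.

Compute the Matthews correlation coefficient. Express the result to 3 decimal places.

0.445

MCC = (TP·TN − FP·FN) / √((TP+FP)(TP+FN)(TN+FP)(TN+FN))
Numerator = 16·19 − 12·3 = 268
Denominator = √(28·19·31·22) = √362824 = 602.3487
MCC = 268 / 602.3487 = 0.445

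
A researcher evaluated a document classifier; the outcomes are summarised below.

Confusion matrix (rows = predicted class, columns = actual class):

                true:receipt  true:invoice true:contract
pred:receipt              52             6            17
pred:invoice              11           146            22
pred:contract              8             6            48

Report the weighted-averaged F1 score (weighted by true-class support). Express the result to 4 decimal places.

0.7707

Per-class F1 score (2·TP/(2·TP+FP+FN)):
  receipt: TP=52, FP=6+17=23, FN=11+8=19 → 104/146 = 0.71233
  invoice: TP=146, FP=11+22=33, FN=6+6=12 → 292/337 = 0.86647
  contract: TP=48, FP=8+6=14, FN=17+22=39 → 96/149 = 0.64430
Weighted-F1 score = Σ (supportᵢ/N)·F1 scoreᵢ with N=316: (71/316)·0.71233 + (158/316)·0.86647 + (87/316)·0.64430 = 0.7707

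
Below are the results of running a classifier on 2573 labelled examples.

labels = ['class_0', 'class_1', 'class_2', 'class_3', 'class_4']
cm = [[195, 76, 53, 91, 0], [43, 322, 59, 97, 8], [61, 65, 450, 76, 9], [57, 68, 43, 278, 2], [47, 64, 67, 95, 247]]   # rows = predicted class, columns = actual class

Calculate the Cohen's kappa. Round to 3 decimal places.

0.472

Observed agreement pₒ = trace/N = 1492/2573 = 0.5799
Expected agreement pₑ = Σ (rowᵢ·colᵢ)/N² = (403·415 + 595·529 + 672·661 + 637·448 + 266·520)/2573² = 0.2039
κ = (pₒ − pₑ)/(1 − pₑ) = (0.5799 − 0.2039)/(1 − 0.2039) = 0.472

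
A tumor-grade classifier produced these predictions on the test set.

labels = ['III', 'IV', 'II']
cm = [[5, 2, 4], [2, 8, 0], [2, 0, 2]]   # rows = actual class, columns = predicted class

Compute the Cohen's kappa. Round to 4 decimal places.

0.3781

Observed agreement pₒ = trace/N = 15/25 = 0.60000
Expected agreement pₑ = Σ (rowᵢ·colᵢ)/N² = (11·9 + 10·10 + 4·6)/25² = 0.35680
κ = (pₒ − pₑ)/(1 − pₑ) = (0.60000 − 0.35680)/(1 − 0.35680) = 0.3781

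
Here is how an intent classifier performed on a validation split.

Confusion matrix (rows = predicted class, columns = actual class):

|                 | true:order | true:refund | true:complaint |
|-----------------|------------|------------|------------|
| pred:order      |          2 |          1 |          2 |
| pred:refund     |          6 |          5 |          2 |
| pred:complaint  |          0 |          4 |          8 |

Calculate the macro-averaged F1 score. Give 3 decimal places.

Per-class F1 score (2·TP/(2·TP+FP+FN)):
  order: TP=2, FP=1+2=3, FN=6+0=6 → 4/13 = 0.3077
  refund: TP=5, FP=6+2=8, FN=1+4=5 → 10/23 = 0.4348
  complaint: TP=8, FP=0+4=4, FN=2+2=4 → 16/24 = 0.6667
Macro-F1 score = mean = (0.3077 + 0.4348 + 0.6667) / 3 = 0.470

0.470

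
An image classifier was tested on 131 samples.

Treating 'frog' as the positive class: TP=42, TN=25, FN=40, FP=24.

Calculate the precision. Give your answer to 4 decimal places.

0.6364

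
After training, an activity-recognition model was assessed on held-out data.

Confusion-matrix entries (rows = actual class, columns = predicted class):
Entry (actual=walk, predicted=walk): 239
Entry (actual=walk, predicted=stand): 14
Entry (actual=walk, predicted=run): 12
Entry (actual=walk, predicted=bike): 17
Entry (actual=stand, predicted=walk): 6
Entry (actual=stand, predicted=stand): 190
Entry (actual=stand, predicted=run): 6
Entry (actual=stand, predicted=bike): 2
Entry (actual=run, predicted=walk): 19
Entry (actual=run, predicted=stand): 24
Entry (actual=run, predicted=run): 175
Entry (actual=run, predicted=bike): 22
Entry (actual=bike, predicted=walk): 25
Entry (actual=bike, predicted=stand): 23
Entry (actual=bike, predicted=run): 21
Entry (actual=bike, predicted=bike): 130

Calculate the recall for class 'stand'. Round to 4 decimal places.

0.9314

One-vs-rest for 'stand': TP = diagonal; FP = other classes predicted 'stand'; FN = 'stand' predicted as other.
recall = TP/(TP+FN).
stand: TP=190, FN=6+6+2=14 → 190/204 = 0.93137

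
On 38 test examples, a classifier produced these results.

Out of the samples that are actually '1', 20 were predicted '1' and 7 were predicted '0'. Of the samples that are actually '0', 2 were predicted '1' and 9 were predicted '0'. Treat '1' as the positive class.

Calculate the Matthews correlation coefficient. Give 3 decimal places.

MCC = (TP·TN − FP·FN) / √((TP+FP)(TP+FN)(TN+FP)(TN+FN))
Numerator = 20·9 − 2·7 = 166
Denominator = √(22·27·11·16) = √104544 = 323.3326
MCC = 166 / 323.3326 = 0.513

0.513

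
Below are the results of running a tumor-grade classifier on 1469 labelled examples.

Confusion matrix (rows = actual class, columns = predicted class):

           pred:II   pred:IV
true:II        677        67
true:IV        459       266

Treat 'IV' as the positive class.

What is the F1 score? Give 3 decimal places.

0.503

Precision = TP/(TP+FP) = 266/333 = 0.7988
Recall = TP/(TP+FN) = 266/725 = 0.3669
F1 = 2·TP/(2·TP+FP+FN) = 532/1058 = 0.503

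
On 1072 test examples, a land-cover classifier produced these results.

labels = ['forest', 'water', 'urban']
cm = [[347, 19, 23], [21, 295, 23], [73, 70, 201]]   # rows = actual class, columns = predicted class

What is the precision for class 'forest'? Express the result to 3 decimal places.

0.787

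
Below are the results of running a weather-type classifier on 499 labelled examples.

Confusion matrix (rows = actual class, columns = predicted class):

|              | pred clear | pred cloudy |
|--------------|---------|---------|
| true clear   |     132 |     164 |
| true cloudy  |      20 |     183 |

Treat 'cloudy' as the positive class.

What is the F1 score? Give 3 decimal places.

0.665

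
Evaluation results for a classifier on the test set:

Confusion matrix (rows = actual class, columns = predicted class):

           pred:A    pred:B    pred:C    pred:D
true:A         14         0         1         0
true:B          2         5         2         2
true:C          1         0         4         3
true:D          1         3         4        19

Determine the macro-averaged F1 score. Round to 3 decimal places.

0.635

Per-class F1 score (2·TP/(2·TP+FP+FN)):
  A: TP=14, FP=2+1+1=4, FN=0+1+0=1 → 28/33 = 0.8485
  B: TP=5, FP=0+0+3=3, FN=2+2+2=6 → 10/19 = 0.5263
  C: TP=4, FP=1+2+4=7, FN=1+0+3=4 → 8/19 = 0.4211
  D: TP=19, FP=0+2+3=5, FN=1+3+4=8 → 38/51 = 0.7451
Macro-F1 score = mean = (0.8485 + 0.5263 + 0.4211 + 0.7451) / 4 = 0.635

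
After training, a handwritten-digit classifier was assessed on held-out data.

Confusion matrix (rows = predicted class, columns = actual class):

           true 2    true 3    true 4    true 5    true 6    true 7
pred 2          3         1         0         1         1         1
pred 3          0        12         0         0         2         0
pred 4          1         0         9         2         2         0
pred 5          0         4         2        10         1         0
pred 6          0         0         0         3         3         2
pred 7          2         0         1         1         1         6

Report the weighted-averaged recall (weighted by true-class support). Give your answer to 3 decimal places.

Per-class recall (TP/(TP+FN)):
  2: TP=3, FN=0+1+0+0+2=3 → 3/6 = 0.5000
  3: TP=12, FN=1+0+4+0+0=5 → 12/17 = 0.7059
  4: TP=9, FN=0+0+2+0+1=3 → 9/12 = 0.7500
  5: TP=10, FN=1+0+2+3+1=7 → 10/17 = 0.5882
  6: TP=3, FN=1+2+2+1+1=7 → 3/10 = 0.3000
  7: TP=6, FN=1+0+0+0+2=3 → 6/9 = 0.6667
Weighted-recall = Σ (supportᵢ/N)·recallᵢ with N=71: (6/71)·0.5000 + (17/71)·0.7059 + (12/71)·0.7500 + (17/71)·0.5882 + (10/71)·0.3000 + (9/71)·0.6667 = 0.606

0.606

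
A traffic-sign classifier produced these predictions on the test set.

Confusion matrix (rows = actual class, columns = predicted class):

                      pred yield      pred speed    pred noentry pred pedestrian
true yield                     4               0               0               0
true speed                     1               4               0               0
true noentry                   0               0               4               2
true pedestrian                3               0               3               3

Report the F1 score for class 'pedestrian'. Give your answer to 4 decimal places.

One-vs-rest for 'pedestrian': TP = diagonal; FP = other classes predicted 'pedestrian'; FN = 'pedestrian' predicted as other.
F1 score = 2·TP/(2·TP+FP+FN).
pedestrian: TP=3, FP=0+0+2=2, FN=3+0+3=6 → 6/14 = 0.42857

0.4286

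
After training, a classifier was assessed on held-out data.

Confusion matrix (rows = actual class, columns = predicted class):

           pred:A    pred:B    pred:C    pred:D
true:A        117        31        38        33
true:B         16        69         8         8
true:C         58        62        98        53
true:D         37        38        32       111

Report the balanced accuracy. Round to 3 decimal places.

Balanced accuracy = mean of per-class recall.
  A: recall = 117/219 = 0.5342
  B: recall = 69/101 = 0.6832
  C: recall = 98/271 = 0.3616
  D: recall = 111/218 = 0.5092
Mean = (0.5342 + 0.6832 + 0.3616 + 0.5092) / 4 = 0.522

0.522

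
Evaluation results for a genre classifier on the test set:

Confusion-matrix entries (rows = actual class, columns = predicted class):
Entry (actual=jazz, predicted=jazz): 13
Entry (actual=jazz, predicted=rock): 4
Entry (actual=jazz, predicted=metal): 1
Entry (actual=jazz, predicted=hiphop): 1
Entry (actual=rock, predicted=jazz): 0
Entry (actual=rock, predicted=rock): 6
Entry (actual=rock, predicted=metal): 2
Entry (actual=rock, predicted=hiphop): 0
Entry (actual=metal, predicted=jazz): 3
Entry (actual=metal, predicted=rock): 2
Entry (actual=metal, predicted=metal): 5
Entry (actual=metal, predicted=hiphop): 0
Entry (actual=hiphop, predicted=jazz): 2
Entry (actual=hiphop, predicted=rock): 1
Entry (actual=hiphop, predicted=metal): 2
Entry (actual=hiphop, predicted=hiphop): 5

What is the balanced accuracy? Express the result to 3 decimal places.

0.609

Balanced accuracy = mean of per-class recall.
  jazz: recall = 13/19 = 0.6842
  rock: recall = 6/8 = 0.7500
  metal: recall = 5/10 = 0.5000
  hiphop: recall = 5/10 = 0.5000
Mean = (0.6842 + 0.7500 + 0.5000 + 0.5000) / 4 = 0.609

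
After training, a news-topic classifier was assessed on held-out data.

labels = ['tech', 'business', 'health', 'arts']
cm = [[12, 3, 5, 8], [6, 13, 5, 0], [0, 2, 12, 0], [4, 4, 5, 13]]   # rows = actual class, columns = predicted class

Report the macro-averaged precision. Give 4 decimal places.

Per-class precision (TP/(TP+FP)):
  tech: TP=12, FP=6+0+4=10 → 12/22 = 0.54545
  business: TP=13, FP=3+2+4=9 → 13/22 = 0.59091
  health: TP=12, FP=5+5+5=15 → 12/27 = 0.44444
  arts: TP=13, FP=8+0+0=8 → 13/21 = 0.61905
Macro-precision = mean = (0.54545 + 0.59091 + 0.44444 + 0.61905) / 4 = 0.5500

0.5500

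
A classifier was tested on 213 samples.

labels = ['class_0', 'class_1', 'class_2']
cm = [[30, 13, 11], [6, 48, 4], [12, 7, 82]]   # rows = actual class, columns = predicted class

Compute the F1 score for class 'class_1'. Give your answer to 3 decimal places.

0.762

F1 score = 2·TP/(2·TP+FP+FN).
class_1: TP=48, FP=13+7=20, FN=6+4=10 → 96/126 = 0.7619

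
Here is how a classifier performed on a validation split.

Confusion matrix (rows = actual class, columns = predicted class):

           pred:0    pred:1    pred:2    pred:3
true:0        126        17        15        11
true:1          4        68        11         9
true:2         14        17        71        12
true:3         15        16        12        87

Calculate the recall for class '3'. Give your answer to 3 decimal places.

One-vs-rest for '3': TP = diagonal; FP = other classes predicted '3'; FN = '3' predicted as other.
recall = TP/(TP+FN).
3: TP=87, FN=15+16+12=43 → 87/130 = 0.6692

0.669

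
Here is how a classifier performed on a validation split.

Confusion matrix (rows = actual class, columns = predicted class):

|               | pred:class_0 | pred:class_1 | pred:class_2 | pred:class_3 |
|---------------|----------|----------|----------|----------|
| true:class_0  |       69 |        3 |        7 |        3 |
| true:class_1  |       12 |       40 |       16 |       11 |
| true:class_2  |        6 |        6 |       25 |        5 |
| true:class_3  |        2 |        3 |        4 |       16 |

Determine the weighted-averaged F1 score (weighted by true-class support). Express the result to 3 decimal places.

Per-class F1 score (2·TP/(2·TP+FP+FN)):
  class_0: TP=69, FP=12+6+2=20, FN=3+7+3=13 → 138/171 = 0.8070
  class_1: TP=40, FP=3+6+3=12, FN=12+16+11=39 → 80/131 = 0.6107
  class_2: TP=25, FP=7+16+4=27, FN=6+6+5=17 → 50/94 = 0.5319
  class_3: TP=16, FP=3+11+5=19, FN=2+3+4=9 → 32/60 = 0.5333
Weighted-F1 score = Σ (supportᵢ/N)·F1 scoreᵢ with N=228: (82/228)·0.8070 + (79/228)·0.6107 + (42/228)·0.5319 + (25/228)·0.5333 = 0.658

0.658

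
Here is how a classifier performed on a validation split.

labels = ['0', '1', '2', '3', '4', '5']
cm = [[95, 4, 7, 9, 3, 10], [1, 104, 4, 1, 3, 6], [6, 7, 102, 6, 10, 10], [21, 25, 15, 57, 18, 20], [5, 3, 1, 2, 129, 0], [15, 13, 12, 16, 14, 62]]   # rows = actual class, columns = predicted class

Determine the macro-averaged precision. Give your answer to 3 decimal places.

Per-class precision (TP/(TP+FP)):
  0: TP=95, FP=1+6+21+5+15=48 → 95/143 = 0.6643
  1: TP=104, FP=4+7+25+3+13=52 → 104/156 = 0.6667
  2: TP=102, FP=7+4+15+1+12=39 → 102/141 = 0.7234
  3: TP=57, FP=9+1+6+2+16=34 → 57/91 = 0.6264
  4: TP=129, FP=3+3+10+18+14=48 → 129/177 = 0.7288
  5: TP=62, FP=10+6+10+20+0=46 → 62/108 = 0.5741
Macro-precision = mean = (0.6643 + 0.6667 + 0.7234 + 0.6264 + 0.7288 + 0.5741) / 6 = 0.664

0.664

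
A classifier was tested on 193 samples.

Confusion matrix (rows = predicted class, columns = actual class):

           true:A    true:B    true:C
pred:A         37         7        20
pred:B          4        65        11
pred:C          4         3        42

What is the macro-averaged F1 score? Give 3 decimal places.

Per-class F1 score (2·TP/(2·TP+FP+FN)):
  A: TP=37, FP=7+20=27, FN=4+4=8 → 74/109 = 0.6789
  B: TP=65, FP=4+11=15, FN=7+3=10 → 130/155 = 0.8387
  C: TP=42, FP=4+3=7, FN=20+11=31 → 84/122 = 0.6885
Macro-F1 score = mean = (0.6789 + 0.8387 + 0.6885) / 3 = 0.735

0.735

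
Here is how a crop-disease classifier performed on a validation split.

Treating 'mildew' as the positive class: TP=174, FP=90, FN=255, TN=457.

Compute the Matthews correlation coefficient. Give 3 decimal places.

MCC = (TP·TN − FP·FN) / √((TP+FP)(TP+FN)(TN+FP)(TN+FN))
Numerator = 174·457 − 90·255 = 56568
Denominator = √(264·429·547·712) = √44109134784 = 210021.7484
MCC = 56568 / 210021.7484 = 0.269

0.269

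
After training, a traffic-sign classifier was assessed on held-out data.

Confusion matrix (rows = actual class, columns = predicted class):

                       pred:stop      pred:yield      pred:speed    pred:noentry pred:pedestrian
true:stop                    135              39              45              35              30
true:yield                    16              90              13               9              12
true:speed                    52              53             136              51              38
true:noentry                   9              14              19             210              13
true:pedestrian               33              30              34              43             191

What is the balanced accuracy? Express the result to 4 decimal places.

0.5800

Balanced accuracy = mean of per-class recall.
  stop: recall = 135/284 = 0.47535
  yield: recall = 90/140 = 0.64286
  speed: recall = 136/330 = 0.41212
  noentry: recall = 210/265 = 0.79245
  pedestrian: recall = 191/331 = 0.57704
Mean = (0.47535 + 0.64286 + 0.41212 + 0.79245 + 0.57704) / 5 = 0.5800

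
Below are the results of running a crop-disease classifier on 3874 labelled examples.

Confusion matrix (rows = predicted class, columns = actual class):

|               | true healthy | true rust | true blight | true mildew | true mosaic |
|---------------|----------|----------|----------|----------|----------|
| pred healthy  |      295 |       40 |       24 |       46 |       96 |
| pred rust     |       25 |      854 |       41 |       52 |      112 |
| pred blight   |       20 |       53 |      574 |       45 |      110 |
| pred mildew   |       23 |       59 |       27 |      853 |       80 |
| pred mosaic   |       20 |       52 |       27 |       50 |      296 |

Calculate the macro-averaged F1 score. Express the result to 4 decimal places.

Per-class F1 score (2·TP/(2·TP+FP+FN)):
  healthy: TP=295, FP=40+24+46+96=206, FN=25+20+23+20=88 → 590/884 = 0.66742
  rust: TP=854, FP=25+41+52+112=230, FN=40+53+59+52=204 → 1708/2142 = 0.79739
  blight: TP=574, FP=20+53+45+110=228, FN=24+41+27+27=119 → 1148/1495 = 0.76789
  mildew: TP=853, FP=23+59+27+80=189, FN=46+52+45+50=193 → 1706/2088 = 0.81705
  mosaic: TP=296, FP=20+52+27+50=149, FN=96+112+110+80=398 → 592/1139 = 0.51975
Macro-F1 score = mean = (0.66742 + 0.79739 + 0.76789 + 0.81705 + 0.51975) / 5 = 0.7139

0.7139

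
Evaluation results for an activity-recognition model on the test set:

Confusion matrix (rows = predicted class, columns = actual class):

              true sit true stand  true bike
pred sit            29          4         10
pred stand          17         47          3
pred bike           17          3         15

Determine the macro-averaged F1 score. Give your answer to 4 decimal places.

Per-class F1 score (2·TP/(2·TP+FP+FN)):
  sit: TP=29, FP=4+10=14, FN=17+17=34 → 58/106 = 0.54717
  stand: TP=47, FP=17+3=20, FN=4+3=7 → 94/121 = 0.77686
  bike: TP=15, FP=17+3=20, FN=10+3=13 → 30/63 = 0.47619
Macro-F1 score = mean = (0.54717 + 0.77686 + 0.47619) / 3 = 0.6001

0.6001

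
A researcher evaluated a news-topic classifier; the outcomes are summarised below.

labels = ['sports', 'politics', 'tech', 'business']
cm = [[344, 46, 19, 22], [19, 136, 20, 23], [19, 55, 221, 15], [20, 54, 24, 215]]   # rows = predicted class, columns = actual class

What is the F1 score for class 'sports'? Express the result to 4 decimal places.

0.8259

One-vs-rest for 'sports': TP = diagonal; FP = other classes predicted 'sports'; FN = 'sports' predicted as other.
F1 score = 2·TP/(2·TP+FP+FN).
sports: TP=344, FP=46+19+22=87, FN=19+19+20=58 → 688/833 = 0.82593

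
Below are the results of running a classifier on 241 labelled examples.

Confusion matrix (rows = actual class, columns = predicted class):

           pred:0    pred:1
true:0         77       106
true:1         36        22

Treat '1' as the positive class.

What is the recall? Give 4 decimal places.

0.3793

Recall = TP/(TP+FN) = 22/(22+36) = 22/58 = 0.3793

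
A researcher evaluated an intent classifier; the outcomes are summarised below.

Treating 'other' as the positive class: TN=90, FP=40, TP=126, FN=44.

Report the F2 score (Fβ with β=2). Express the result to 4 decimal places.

0.7447

Fβ = (1+β²)·TP / ((1+β²)·TP + β²·FN + FP), with β²=4
= 5·126 / (5·126 + 4·44 + 40) = 0.7447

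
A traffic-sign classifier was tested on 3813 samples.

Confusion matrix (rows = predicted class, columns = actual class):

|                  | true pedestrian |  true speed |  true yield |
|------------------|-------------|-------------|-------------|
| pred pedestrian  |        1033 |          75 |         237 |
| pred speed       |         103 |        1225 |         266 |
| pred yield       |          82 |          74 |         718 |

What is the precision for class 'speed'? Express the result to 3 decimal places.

0.769

One-vs-rest for 'speed': TP = diagonal; FP = other classes predicted 'speed'; FN = 'speed' predicted as other.
precision = TP/(TP+FP).
speed: TP=1225, FP=103+266=369 → 1225/1594 = 0.7685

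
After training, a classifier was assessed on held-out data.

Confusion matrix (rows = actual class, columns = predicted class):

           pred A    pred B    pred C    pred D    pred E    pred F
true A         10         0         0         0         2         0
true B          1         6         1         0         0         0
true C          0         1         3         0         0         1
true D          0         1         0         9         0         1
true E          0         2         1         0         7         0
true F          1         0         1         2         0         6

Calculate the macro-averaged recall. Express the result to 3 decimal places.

Per-class recall (TP/(TP+FN)):
  A: TP=10, FN=0+0+0+2+0=2 → 10/12 = 0.8333
  B: TP=6, FN=1+1+0+0+0=2 → 6/8 = 0.7500
  C: TP=3, FN=0+1+0+0+1=2 → 3/5 = 0.6000
  D: TP=9, FN=0+1+0+0+1=2 → 9/11 = 0.8182
  E: TP=7, FN=0+2+1+0+0=3 → 7/10 = 0.7000
  F: TP=6, FN=1+0+1+2+0=4 → 6/10 = 0.6000
Macro-recall = mean = (0.8333 + 0.7500 + 0.6000 + 0.8182 + 0.7000 + 0.6000) / 6 = 0.717

0.717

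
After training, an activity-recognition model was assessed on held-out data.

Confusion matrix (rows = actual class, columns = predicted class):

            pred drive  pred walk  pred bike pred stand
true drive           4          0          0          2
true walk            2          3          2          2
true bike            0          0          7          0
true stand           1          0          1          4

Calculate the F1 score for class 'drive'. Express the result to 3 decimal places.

One-vs-rest for 'drive': TP = diagonal; FP = other classes predicted 'drive'; FN = 'drive' predicted as other.
F1 score = 2·TP/(2·TP+FP+FN).
drive: TP=4, FP=2+0+1=3, FN=0+0+2=2 → 8/13 = 0.6154

0.615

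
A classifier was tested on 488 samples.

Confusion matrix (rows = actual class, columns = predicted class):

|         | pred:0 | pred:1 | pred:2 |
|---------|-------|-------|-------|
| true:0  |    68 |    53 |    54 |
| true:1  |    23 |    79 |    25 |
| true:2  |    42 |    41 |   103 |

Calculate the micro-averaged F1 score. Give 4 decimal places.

0.5123

Micro-averaging pools counts across classes: ΣTP=250, ΣFP=238, ΣFN=238.
Micro-F1 score = 2·TP/(2·TP+FP+FN) on pooled counts = 0.5123 (equals overall accuracy in single-label multiclass).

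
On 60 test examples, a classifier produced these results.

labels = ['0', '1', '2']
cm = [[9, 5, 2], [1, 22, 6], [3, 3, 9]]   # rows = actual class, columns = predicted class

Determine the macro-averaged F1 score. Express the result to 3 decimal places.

0.643

Per-class F1 score (2·TP/(2·TP+FP+FN)):
  0: TP=9, FP=1+3=4, FN=5+2=7 → 18/29 = 0.6207
  1: TP=22, FP=5+3=8, FN=1+6=7 → 44/59 = 0.7458
  2: TP=9, FP=2+6=8, FN=3+3=6 → 18/32 = 0.5625
Macro-F1 score = mean = (0.6207 + 0.7458 + 0.5625) / 3 = 0.643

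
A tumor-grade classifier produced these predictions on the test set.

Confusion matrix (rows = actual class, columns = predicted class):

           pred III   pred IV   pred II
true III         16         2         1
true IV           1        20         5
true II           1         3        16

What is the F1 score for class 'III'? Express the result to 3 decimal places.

Treat 'III' as positive and all other classes as negative.
F1 score = 2·TP/(2·TP+FP+FN).
III: TP=16, FP=1+1=2, FN=2+1=3 → 32/37 = 0.8649

0.865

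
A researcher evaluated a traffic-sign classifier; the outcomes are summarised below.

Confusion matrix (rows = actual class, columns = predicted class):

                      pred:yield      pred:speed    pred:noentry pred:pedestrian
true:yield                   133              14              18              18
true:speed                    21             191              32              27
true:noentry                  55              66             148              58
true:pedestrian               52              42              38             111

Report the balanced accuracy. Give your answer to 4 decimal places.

0.5852

Balanced accuracy = mean of per-class recall.
  yield: recall = 133/183 = 0.72678
  speed: recall = 191/271 = 0.70480
  noentry: recall = 148/327 = 0.45260
  pedestrian: recall = 111/243 = 0.45679
Mean = (0.72678 + 0.70480 + 0.45260 + 0.45679) / 4 = 0.5852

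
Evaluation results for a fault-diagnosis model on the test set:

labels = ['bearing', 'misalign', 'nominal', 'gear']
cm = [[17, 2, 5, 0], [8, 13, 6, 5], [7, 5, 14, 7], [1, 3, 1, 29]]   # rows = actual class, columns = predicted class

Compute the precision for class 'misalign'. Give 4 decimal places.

0.5652

Take TP from the diagonal, FP from the rest of the 'misalign' prediction marginal, FN from the rest of the 'misalign' actual marginal.
precision = TP/(TP+FP).
misalign: TP=13, FP=2+5+3=10 → 13/23 = 0.56522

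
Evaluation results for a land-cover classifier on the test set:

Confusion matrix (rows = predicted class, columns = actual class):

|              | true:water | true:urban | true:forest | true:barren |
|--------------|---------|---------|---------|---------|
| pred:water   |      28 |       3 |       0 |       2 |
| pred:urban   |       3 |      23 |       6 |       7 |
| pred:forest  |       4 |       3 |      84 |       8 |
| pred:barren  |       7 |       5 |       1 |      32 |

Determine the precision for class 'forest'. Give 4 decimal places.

precision = TP/(TP+FP).
forest: TP=84, FP=4+3+8=15 → 84/99 = 0.84848

0.8485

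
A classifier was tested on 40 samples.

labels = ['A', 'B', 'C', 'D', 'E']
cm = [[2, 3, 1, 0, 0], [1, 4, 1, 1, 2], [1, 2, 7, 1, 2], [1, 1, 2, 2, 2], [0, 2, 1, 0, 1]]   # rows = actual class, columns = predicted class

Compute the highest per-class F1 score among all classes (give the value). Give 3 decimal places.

Per-class F1 score (2·TP/(2·TP+FP+FN)):
  A: TP=2, FP=1+1+1+0=3, FN=3+1+0+0=4 → 4/11 = 0.3636
  B: TP=4, FP=3+2+1+2=8, FN=1+1+1+2=5 → 8/21 = 0.3810
  C: TP=7, FP=1+1+2+1=5, FN=1+2+1+2=6 → 14/25 = 0.5600
  D: TP=2, FP=0+1+1+0=2, FN=1+1+2+2=6 → 4/12 = 0.3333
  E: TP=1, FP=0+2+2+2=6, FN=0+2+1+0=3 → 2/11 = 0.1818
Highest is class 'C' with F1 score = 0.560.

0.560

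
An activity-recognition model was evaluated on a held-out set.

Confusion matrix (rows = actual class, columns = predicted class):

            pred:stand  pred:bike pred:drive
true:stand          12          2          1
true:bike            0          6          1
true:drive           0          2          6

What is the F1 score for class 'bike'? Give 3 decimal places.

F1 score = 2·TP/(2·TP+FP+FN).
bike: TP=6, FP=2+2=4, FN=0+1=1 → 12/17 = 0.7059

0.706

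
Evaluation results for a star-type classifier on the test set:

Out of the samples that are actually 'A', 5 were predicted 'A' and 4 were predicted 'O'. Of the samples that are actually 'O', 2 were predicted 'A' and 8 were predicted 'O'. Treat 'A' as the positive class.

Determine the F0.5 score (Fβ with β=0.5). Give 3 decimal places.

Fβ = (1+β²)·TP / ((1+β²)·TP + β²·FN + FP), with β²=1/4
= 1.25·5 / (1.25·5 + 0.25·4 + 2) = 0.676

0.676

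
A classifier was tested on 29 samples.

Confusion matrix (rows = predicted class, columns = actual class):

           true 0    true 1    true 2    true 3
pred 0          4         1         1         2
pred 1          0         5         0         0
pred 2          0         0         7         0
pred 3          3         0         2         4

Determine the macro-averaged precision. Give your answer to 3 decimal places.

0.736

Per-class precision (TP/(TP+FP)):
  0: TP=4, FP=1+1+2=4 → 4/8 = 0.5000
  1: TP=5, FP=0+0+0=0 → 5/5 = 1.0000
  2: TP=7, FP=0+0+0=0 → 7/7 = 1.0000
  3: TP=4, FP=3+0+2=5 → 4/9 = 0.4444
Macro-precision = mean = (0.5000 + 1.0000 + 1.0000 + 0.4444) / 4 = 0.736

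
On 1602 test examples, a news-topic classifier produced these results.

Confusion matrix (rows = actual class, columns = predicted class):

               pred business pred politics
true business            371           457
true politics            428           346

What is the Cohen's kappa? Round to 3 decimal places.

Observed agreement pₒ = trace/N = 717/1602 = 0.4476
Expected agreement pₑ = Σ (rowᵢ·colᵢ)/N² = (828·799 + 774·803)/1602² = 0.5000
κ = (pₒ − pₑ)/(1 − pₑ) = (0.4476 − 0.5000)/(1 − 0.5000) = -0.105

-0.105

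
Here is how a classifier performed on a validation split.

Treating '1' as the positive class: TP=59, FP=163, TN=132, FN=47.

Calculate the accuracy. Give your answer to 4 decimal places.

0.4763

Accuracy = (TP+TN)/N = (59+132)/401 = 0.4763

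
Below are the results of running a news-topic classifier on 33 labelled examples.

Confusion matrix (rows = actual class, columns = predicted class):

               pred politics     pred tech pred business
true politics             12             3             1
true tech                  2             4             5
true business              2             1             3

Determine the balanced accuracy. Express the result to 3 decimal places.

Balanced accuracy = mean of per-class recall.
  politics: recall = 12/16 = 0.7500
  tech: recall = 4/11 = 0.3636
  business: recall = 3/6 = 0.5000
Mean = (0.7500 + 0.3636 + 0.5000) / 3 = 0.538

0.538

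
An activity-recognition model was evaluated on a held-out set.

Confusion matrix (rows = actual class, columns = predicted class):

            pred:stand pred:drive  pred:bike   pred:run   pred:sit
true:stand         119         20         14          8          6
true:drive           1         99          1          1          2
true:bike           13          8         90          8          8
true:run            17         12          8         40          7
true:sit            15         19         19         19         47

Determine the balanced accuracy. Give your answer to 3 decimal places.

Balanced accuracy = mean of per-class recall.
  stand: recall = 119/167 = 0.7126
  drive: recall = 99/104 = 0.9519
  bike: recall = 90/127 = 0.7087
  run: recall = 40/84 = 0.4762
  sit: recall = 47/119 = 0.3950
Mean = (0.7126 + 0.9519 + 0.7087 + 0.4762 + 0.3950) / 5 = 0.649

0.649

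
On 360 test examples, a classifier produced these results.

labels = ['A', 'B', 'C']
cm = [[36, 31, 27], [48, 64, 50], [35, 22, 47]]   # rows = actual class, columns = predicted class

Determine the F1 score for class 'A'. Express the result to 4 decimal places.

Take TP from the diagonal, FP from the rest of the 'A' prediction marginal, FN from the rest of the 'A' actual marginal.
F1 score = 2·TP/(2·TP+FP+FN).
A: TP=36, FP=48+35=83, FN=31+27=58 → 72/213 = 0.33803

0.3380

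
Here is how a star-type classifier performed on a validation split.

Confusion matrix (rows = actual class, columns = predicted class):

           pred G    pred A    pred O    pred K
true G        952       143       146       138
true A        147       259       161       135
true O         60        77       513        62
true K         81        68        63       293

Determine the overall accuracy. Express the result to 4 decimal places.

0.6116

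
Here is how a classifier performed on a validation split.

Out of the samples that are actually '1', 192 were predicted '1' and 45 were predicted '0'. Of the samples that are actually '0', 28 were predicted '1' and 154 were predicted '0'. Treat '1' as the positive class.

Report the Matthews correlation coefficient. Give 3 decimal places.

0.651

MCC = (TP·TN − FP·FN) / √((TP+FP)(TP+FN)(TN+FP)(TN+FN))
Numerator = 192·154 − 28·45 = 28308
Denominator = √(220·237·182·199) = √1888406520 = 43455.7996
MCC = 28308 / 43455.7996 = 0.651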